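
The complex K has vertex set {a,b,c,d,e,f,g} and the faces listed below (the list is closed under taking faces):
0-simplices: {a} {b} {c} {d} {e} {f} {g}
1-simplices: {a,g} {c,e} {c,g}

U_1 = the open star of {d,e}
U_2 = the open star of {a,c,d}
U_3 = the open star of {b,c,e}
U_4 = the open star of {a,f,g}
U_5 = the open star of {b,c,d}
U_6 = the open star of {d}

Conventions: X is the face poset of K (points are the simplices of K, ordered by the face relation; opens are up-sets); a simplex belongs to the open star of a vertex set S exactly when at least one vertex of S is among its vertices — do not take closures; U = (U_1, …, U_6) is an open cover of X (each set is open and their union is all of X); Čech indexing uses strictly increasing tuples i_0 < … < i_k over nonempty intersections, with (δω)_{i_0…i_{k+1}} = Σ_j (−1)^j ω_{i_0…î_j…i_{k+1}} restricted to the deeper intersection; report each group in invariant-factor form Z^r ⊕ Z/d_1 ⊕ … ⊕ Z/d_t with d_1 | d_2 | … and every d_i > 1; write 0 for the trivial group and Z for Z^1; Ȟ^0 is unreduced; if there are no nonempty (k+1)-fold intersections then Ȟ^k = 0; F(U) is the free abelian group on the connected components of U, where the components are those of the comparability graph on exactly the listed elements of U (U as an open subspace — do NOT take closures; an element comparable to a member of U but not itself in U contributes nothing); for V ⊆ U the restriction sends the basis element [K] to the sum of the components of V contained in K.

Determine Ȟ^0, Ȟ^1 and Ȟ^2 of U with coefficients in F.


Ȟ^0 ≅ Z^4,  Ȟ^1 ≅ 0,  Ȟ^2 ≅ 0

intersection data:
  U1={{d},{e},{c,e}} U2={{a},{c},{d},{a,g},{c,e},{c,g}} U3={{b},{c},{e},{c,e},{c,g}} U4={{a},{f},{g},{a,g},{c,g}} U5={{b},{c},{d},{c,e},{c,g}} U6={{d}}
  U12={{d},{c,e}} U13={{e},{c,e}} U15={{d},{c,e}} U16={{d}} U23={{c},{c,e},{c,g}} U24={{a},{a,g},{c,g}} U25={{c},{d},{c,e},{c,g}} U26={{d}} U34={{c,g}} U35={{b},{c},{c,e},{c,g}} U45={{c,g}} U56={{d}}
  U123={{c,e}} U125={{d},{c,e}} U126={{d}} U135={{c,e}} U156={{d}} U234={{c,g}} U235={{c},{c,e},{c,g}} U245={{c,g}} U256={{d}} U345={{c,g}}
  U1235={{c,e}} U1256={{d}} U2345={{c,g}}
components per intersection:
  U1: {{d}} {{e},{c,e}}
  U2: {{a},{a,g}} {{c},{c,e},{c,g}} {{d}}
  U3: {{b}} {{c},{e},{c,e},{c,g}}
  U4: {{a},{g},{a,g},{c,g}} {{f}}
  U5: {{b}} {{c},{c,e},{c,g}} {{d}}
  U6: {{d}}
  U12: {{d}} {{c,e}}
  U13: {{e},{c,e}}
  U15: {{d}} {{c,e}}
  U16: {{d}}
  U23: {{c},{c,e},{c,g}}
  U24: {{a},{a,g}} {{c,g}}
  U25: {{c},{c,e},{c,g}} {{d}}
  U26: {{d}}
  U34: {{c,g}}
  U35: {{b}} {{c},{c,e},{c,g}}
  U45: {{c,g}}
  U56: {{d}}
  U123: {{c,e}}
  U125: {{d}} {{c,e}}
  U126: {{d}}
  U135: {{c,e}}
  U156: {{d}}
  U234: {{c,g}}
  U235: {{c},{c,e},{c,g}}
  U245: {{c,g}}
  U256: {{d}}
  U345: {{c,g}}
  U1235: {{c,e}}
  U1256: {{d}}
  U2345: {{c,g}}
C dims 13,17,11,3; δ0: rk 9, SNF 1^9; δ1: rk 8, SNF 1^8; δ2: rk 3, SNF 1^3
Ȟ^0 = (13 − 9) − 0 = 4, so Ȟ^0 ≅ Z^4
Ȟ^1 = (17 − 8) − 9 = 0, so Ȟ^1 ≅ 0
Ȟ^2 = (11 − 3) − 8 = 0, so Ȟ^2 ≅ 0


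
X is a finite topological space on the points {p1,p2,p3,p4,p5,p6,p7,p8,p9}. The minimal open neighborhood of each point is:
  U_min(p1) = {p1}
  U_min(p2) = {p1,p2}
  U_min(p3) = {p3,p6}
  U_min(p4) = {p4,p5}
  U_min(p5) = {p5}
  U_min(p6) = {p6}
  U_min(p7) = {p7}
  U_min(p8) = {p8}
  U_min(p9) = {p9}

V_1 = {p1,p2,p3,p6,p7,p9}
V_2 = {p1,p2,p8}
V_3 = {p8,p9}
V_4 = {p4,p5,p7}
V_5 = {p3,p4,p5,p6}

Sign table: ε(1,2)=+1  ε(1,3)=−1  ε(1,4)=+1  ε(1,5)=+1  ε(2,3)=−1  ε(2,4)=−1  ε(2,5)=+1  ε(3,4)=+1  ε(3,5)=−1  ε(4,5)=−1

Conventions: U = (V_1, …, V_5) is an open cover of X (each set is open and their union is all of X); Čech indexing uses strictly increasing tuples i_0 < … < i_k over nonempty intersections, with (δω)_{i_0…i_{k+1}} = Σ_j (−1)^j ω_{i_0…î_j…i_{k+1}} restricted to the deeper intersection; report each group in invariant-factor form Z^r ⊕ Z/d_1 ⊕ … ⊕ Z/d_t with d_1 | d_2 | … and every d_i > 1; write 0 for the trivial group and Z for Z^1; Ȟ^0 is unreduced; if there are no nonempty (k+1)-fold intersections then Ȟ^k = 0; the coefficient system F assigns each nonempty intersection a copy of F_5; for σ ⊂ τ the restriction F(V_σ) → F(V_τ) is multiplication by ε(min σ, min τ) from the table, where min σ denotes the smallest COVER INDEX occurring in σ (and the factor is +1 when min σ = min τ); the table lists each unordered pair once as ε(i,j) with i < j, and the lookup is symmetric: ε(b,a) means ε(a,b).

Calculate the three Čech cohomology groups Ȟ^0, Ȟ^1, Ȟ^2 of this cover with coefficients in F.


nerve simplices:
  V12={p1,p2} V13={p9} V14={p7} V15={p3,p6} V23={p8} V45={p4,p5}
C dims 5,6; δ0: rk_F5 5
degree 0: 5−5−0 = 0 → Ȟ^0 ≅ 0
degree 1: 6−0−5 = 1 → Ȟ^1 ≅ Z/5
degree 2: 0−0−0 = 0 → Ȟ^2 ≅ 0

Ȟ^0 ≅ 0,  Ȟ^1 ≅ Z/5,  Ȟ^2 ≅ 0


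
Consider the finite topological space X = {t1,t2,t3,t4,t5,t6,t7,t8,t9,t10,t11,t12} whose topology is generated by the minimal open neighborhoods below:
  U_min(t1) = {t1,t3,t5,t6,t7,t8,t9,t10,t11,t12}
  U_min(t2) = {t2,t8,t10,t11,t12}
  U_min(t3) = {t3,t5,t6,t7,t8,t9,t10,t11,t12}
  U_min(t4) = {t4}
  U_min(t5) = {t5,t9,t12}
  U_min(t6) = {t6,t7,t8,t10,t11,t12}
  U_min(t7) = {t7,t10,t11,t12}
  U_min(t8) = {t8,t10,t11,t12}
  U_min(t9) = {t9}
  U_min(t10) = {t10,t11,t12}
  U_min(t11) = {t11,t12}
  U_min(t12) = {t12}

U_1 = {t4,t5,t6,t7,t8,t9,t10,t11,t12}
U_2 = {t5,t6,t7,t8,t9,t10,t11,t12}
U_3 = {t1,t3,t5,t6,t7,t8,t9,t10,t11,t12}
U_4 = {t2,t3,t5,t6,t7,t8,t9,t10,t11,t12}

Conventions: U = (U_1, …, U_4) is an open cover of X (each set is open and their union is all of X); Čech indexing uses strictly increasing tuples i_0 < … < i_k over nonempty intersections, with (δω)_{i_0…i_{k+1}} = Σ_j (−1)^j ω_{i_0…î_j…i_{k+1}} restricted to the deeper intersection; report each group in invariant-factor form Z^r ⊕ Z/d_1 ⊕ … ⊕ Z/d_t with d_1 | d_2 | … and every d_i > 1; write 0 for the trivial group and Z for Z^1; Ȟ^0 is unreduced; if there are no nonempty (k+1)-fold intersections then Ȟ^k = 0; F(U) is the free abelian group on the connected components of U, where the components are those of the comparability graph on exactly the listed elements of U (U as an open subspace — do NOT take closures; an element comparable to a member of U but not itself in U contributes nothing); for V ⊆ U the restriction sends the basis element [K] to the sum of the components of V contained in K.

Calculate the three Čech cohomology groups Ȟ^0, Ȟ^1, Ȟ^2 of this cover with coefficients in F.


Ȟ^0 = Z^2,  Ȟ^1 = 0,  Ȟ^2 = 0

nonempty intersections:
  U12={t5,t6,t7,t8,t9,t10,t11,t12} U13={t5,t6,t7,t8,t9,t10,t11,t12} U14={t5,t6,t7,t8,t9,t10,t11,t12} U23={t5,t6,t7,t8,t9,t10,t11,t12} U24={t5,t6,t7,t8,t9,t10,t11,t12} U34={t3,t5,t6,t7,t8,t9,t10,t11,t12}
  U123={t5,t6,t7,t8,t9,t10,t11,t12} U124={t5,t6,t7,t8,t9,t10,t11,t12} U134={t5,t6,t7,t8,t9,t10,t11,t12} U234={t5,t6,t7,t8,t9,t10,t11,t12}
  U1234={t5,t6,t7,t8,t9,t10,t11,t12}
components per intersection:
  U1: {t4} {t5,t6,t7,t8,t9,t10,t11,t12}
  U2: {t5,t6,t7,t8,t9,t10,t11,t12}
  U3: {t1,t3,t5,t6,t7,t8,t9,t10,t11,t12}
  U4: {t2,t3,t5,t6,t7,t8,t9,t10,t11,t12}
  U12: {t5,t6,t7,t8,t9,t10,t11,t12}
  U13: {t5,t6,t7,t8,t9,t10,t11,t12}
  U14: {t5,t6,t7,t8,t9,t10,t11,t12}
  U23: {t5,t6,t7,t8,t9,t10,t11,t12}
  U24: {t5,t6,t7,t8,t9,t10,t11,t12}
  U34: {t3,t5,t6,t7,t8,t9,t10,t11,t12}
  U123: {t5,t6,t7,t8,t9,t10,t11,t12}
  U124: {t5,t6,t7,t8,t9,t10,t11,t12}
  U134: {t5,t6,t7,t8,t9,t10,t11,t12}
  U234: {t5,t6,t7,t8,t9,t10,t11,t12}
  U1234: {t5,t6,t7,t8,t9,t10,t11,t12}
C dims 5,6,4,1; δ0: rk 3, SNF 1^3; δ1: rk 3, SNF 1^3; δ2: rk 1, SNF 1^1
Ȟ^0: (5−3)−0=2 ⇒ Z^2
Ȟ^1: (6−3)−3=0 ⇒ 0
Ȟ^2: (4−1)−3=0 ⇒ 0


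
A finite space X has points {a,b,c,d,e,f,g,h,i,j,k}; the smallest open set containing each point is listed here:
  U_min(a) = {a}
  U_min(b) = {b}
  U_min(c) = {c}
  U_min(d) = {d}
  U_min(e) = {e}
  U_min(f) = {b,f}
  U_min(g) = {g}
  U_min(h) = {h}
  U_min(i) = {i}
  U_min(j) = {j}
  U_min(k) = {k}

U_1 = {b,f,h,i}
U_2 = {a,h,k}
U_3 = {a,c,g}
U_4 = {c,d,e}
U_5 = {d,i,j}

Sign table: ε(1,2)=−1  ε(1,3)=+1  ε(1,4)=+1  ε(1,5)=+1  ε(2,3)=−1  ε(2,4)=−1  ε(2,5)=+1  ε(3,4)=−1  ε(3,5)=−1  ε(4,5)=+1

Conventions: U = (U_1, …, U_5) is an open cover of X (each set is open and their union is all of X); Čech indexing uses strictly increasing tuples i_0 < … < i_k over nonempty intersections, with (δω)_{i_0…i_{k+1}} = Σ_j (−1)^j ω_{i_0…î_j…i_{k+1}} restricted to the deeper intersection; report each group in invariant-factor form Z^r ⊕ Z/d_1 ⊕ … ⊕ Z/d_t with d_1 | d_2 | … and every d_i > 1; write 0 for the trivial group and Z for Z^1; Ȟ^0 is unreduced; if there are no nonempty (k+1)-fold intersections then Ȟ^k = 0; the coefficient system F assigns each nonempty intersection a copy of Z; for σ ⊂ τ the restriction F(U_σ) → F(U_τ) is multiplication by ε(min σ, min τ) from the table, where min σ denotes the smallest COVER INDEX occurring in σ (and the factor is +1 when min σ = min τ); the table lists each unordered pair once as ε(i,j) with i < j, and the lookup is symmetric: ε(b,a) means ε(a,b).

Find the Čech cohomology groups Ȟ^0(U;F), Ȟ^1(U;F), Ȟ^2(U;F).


Ȟ^0(U;F) ≅ 0, Ȟ^1(U;F) ≅ Z/2 and Ȟ^2(U;F) ≅ 0

nonempty overlaps:
  U12={h} U15={i} U23={a} U34={c} U45={d}
C dims 5,5; δ0: rk 5, SNF 1^4·2
degree 0: 5−5−0 = 0 → Ȟ^0 ≅ 0
degree 1: 5−0−5 = 0 plus torsion [2] → Ȟ^1 ≅ Z/2
degree 2: 0−0−0 = 0 → Ȟ^2 ≅ 0


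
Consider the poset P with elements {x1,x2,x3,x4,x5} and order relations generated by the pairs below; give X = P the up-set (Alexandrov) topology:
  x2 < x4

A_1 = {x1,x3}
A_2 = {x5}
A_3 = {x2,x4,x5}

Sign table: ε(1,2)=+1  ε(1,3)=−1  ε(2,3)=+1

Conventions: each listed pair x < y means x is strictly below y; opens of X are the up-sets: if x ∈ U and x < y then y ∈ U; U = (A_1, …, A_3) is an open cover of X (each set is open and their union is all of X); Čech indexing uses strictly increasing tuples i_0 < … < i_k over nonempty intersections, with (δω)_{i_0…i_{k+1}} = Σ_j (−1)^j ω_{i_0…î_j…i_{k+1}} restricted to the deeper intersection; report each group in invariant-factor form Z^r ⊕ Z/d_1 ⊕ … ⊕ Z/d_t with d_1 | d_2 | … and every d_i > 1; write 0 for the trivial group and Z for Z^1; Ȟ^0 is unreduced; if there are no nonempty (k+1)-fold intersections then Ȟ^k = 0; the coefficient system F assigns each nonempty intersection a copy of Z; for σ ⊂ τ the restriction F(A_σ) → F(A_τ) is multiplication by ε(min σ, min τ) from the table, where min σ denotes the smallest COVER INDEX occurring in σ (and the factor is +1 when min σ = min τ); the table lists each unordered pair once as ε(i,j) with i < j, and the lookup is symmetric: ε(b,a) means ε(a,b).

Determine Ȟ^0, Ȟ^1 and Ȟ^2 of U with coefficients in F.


Ȟ^0(U;F) ≅ Z^2, Ȟ^1(U;F) ≅ 0, Ȟ^2(U;F) ≅ 0

nerve simplices:
  A23={x5}
C dims 3,1; δ0: rk 1, SNF 1^1
degree 0: 3−1−0 = 2 → Ȟ^0 ≅ Z^2
degree 1: 1−0−1 = 0 → Ȟ^1 ≅ 0
degree 2: 0−0−0 = 0 → Ȟ^2 ≅ 0


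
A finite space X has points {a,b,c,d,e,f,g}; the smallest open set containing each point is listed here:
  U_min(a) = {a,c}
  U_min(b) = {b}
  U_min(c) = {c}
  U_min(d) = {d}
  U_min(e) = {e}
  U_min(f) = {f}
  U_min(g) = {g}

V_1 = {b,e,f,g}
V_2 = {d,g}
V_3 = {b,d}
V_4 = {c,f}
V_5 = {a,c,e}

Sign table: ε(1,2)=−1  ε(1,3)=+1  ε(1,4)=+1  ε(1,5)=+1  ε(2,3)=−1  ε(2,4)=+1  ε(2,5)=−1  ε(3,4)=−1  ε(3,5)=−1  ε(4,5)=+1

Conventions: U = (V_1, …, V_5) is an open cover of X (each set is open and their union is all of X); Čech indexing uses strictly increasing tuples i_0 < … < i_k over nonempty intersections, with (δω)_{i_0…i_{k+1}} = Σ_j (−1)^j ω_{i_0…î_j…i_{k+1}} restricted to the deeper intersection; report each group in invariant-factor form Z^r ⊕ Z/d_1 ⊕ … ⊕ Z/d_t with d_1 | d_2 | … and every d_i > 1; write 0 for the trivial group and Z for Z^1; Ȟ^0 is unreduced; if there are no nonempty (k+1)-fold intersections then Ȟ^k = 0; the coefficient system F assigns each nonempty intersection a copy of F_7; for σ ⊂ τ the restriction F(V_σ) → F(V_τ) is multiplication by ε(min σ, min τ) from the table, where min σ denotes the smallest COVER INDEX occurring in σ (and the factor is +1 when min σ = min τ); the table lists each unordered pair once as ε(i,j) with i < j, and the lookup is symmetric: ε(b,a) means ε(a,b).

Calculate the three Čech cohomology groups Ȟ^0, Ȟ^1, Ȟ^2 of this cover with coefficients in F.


Ȟ^0 = Z/7, Ȟ^1 = Z/7 ⊕ Z/7, Ȟ^2 = 0

intersection data:
  V12={g} V13={b} V14={f} V15={e} V23={d} V45={c}
C dims 5,6; δ0: rk_F7 4
Ȟ^0 = (5 − 4) − 0 = 1, so Ȟ^0 ≅ Z/7
Ȟ^1 = (6 − 0) − 4 = 2, so Ȟ^1 ≅ Z/7 ⊕ Z/7
Ȟ^2 = (0 − 0) − 0 = 0, so Ȟ^2 ≅ 0


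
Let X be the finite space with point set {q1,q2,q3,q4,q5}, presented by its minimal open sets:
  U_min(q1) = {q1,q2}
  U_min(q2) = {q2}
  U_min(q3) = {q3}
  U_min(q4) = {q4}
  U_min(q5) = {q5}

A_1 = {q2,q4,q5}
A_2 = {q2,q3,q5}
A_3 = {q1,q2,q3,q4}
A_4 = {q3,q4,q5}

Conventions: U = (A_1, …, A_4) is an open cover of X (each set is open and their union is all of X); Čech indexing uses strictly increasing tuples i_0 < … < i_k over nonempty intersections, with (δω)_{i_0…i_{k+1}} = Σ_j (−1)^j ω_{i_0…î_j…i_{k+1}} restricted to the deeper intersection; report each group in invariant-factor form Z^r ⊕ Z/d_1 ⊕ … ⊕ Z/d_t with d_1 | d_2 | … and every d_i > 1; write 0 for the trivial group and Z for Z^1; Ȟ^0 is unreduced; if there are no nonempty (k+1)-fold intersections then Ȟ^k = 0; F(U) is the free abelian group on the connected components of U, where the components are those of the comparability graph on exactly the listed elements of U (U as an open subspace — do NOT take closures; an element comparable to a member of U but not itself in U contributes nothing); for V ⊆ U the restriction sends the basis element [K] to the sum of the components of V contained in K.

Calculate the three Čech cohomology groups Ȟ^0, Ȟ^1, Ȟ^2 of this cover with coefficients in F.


Ȟ^0 ≅ Z^4, Ȟ^1 ≅ 0, Ȟ^2 ≅ 0

nerve simplices:
  A12={q2,q5} A13={q2,q4} A14={q4,q5} A23={q2,q3} A24={q3,q5} A34={q3,q4}
  A123={q2} A124={q5} A134={q4} A234={q3}
components per intersection:
  A1: {q2} {q4} {q5}
  A2: {q2} {q3} {q5}
  A3: {q1,q2} {q3} {q4}
  A4: {q3} {q4} {q5}
  A12: {q2} {q5}
  A13: {q2} {q4}
  A14: {q4} {q5}
  A23: {q2} {q3}
  A24: {q3} {q5}
  A34: {q3} {q4}
  A123: {q2}
  A124: {q5}
  A134: {q4}
  A234: {q3}
C dims 12,12,4; δ0: rk 8, SNF 1^8; δ1: rk 4, SNF 1^4
degree 0: 12−8−0 = 4 → Ȟ^0 ≅ Z^4
degree 1: 12−4−8 = 0 → Ȟ^1 ≅ 0
degree 2: 4−0−4 = 0 → Ȟ^2 ≅ 0


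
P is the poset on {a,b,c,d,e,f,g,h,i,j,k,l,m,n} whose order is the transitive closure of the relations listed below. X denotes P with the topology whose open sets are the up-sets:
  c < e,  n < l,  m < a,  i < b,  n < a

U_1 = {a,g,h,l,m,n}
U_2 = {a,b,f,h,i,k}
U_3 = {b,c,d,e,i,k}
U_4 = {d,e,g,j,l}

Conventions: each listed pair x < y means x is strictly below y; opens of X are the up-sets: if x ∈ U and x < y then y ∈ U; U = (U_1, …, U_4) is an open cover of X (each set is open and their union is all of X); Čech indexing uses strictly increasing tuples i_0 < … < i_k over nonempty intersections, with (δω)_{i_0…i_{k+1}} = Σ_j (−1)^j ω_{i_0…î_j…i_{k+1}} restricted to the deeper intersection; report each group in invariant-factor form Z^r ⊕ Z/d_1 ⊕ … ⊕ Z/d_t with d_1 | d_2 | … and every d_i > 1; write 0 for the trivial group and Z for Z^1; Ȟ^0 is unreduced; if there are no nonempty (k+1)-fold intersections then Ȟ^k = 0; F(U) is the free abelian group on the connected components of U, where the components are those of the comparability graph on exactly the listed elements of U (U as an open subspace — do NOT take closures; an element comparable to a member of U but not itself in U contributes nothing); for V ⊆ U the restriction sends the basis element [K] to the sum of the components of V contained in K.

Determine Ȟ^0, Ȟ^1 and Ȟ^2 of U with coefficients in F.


Ȟ^0 ≅ Z^9, Ȟ^1 ≅ 0 and Ȟ^2 ≅ 0

nerve simplices:
  U12={a,h} U14={g,l} U23={b,i,k} U34={d,e}
components per intersection:
  U1: {a,l,m,n} {g} {h}
  U2: {a} {b,i} {f} {h} {k}
  U3: {b,i} {c,e} {d} {k}
  U4: {d} {e} {g} {j} {l}
  U12: {a} {h}
  U14: {g} {l}
  U23: {b,i} {k}
  U34: {d} {e}
C dims 17,8; δ0: rk 8, SNF 1^8
degree 0: 17−8−0 = 9 → Ȟ^0 ≅ Z^9
degree 1: 8−0−8 = 0 → Ȟ^1 ≅ 0
degree 2: 0−0−0 = 0 → Ȟ^2 ≅ 0


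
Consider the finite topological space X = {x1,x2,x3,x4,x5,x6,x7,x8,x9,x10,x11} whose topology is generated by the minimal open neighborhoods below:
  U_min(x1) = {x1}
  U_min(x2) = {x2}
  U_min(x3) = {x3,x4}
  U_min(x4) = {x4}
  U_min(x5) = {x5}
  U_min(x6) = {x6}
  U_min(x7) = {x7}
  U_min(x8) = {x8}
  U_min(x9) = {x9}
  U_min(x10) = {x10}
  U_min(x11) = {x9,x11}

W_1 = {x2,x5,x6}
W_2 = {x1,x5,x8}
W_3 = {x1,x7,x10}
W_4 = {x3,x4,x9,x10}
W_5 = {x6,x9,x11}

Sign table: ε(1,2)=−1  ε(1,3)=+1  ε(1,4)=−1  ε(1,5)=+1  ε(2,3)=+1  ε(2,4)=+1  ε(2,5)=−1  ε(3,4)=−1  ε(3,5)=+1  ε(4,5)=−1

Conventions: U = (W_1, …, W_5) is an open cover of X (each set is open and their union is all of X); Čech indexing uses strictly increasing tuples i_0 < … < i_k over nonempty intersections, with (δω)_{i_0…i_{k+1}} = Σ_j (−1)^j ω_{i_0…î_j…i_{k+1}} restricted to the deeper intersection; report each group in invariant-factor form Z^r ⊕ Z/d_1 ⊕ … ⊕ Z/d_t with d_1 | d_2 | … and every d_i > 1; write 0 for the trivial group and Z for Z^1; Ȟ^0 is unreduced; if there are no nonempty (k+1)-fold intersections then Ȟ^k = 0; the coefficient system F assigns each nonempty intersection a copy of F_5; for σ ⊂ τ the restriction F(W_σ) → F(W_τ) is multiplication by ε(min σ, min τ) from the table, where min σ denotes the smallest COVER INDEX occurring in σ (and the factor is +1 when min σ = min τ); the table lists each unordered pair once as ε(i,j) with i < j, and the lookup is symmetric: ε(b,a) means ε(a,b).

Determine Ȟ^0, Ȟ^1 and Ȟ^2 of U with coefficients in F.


Ȟ^0 ≅ 0, Ȟ^1 ≅ 0 and Ȟ^2 ≅ 0

cover nerve:
  W12={x5} W15={x6} W23={x1} W34={x10} W45={x9}
C dims 5,5; δ0: rk_F5 5
Ȟ^0: (5−5)−0=0 ⇒ 0
Ȟ^1: (5−0)−5=0 ⇒ 0
Ȟ^2: (0−0)−0=0 ⇒ 0


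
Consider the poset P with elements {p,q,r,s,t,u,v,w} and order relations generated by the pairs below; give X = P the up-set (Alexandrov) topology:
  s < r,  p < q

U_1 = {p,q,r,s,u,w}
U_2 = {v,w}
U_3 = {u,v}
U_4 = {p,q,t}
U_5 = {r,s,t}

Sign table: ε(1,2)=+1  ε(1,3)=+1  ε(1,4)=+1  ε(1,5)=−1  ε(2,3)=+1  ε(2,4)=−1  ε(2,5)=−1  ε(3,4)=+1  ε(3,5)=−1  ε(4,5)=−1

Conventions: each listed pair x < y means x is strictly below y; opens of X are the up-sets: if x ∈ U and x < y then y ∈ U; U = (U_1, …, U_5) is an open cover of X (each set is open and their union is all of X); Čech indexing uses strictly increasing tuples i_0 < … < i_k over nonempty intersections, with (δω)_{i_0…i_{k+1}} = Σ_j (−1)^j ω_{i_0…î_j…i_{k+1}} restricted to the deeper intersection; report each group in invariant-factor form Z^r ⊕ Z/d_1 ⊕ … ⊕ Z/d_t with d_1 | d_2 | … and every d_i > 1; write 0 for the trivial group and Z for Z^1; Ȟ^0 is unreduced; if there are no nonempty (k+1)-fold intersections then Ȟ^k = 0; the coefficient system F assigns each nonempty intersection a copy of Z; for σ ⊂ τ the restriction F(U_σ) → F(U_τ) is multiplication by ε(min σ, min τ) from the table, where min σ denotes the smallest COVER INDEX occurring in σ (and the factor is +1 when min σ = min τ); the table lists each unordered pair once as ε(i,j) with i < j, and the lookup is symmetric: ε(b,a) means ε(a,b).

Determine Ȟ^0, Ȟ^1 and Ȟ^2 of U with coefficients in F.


nonempty overlaps:
  U12={w} U13={u} U14={p,q} U15={r,s} U23={v} U45={t}
C dims 5,6; δ0: rk 4, SNF 1^4
degree 0: 5−4−0 = 1 → Ȟ^0 ≅ Z
degree 1: 6−0−4 = 2 → Ȟ^1 ≅ Z^2
degree 2: 0−0−0 = 0 → Ȟ^2 ≅ 0

Ȟ^0 ≅ Z, Ȟ^1 ≅ Z^2 and Ȟ^2 ≅ 0


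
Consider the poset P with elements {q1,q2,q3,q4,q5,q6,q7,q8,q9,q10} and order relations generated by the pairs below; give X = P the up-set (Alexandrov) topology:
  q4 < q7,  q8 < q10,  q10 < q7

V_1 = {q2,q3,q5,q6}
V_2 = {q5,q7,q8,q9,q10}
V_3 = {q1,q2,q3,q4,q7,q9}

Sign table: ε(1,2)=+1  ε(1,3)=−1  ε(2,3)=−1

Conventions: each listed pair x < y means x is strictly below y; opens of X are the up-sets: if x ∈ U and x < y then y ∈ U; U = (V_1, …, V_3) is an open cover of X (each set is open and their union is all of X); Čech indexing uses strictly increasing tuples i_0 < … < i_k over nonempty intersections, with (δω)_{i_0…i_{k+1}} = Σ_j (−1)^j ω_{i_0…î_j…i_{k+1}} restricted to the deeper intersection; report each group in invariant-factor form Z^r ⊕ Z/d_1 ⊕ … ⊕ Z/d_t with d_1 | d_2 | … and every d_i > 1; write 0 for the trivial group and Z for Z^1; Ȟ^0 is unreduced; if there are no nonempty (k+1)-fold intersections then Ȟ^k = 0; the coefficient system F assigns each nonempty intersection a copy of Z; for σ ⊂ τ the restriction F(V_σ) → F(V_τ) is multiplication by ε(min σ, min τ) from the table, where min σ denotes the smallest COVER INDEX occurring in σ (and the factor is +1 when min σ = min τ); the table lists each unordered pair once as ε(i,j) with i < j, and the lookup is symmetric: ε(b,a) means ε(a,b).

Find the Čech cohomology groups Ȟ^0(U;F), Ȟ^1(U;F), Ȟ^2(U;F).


Ȟ^0 ≅ Z,  Ȟ^1 ≅ Z,  Ȟ^2 ≅ 0

nonempty overlaps:
  V12={q5} V13={q2,q3} V23={q7,q9}
C dims 3,3; δ0: rk 2, SNF 1^2
degree 0: 3−2−0 = 1 → Ȟ^0 ≅ Z
degree 1: 3−0−2 = 1 → Ȟ^1 ≅ Z
degree 2: 0−0−0 = 0 → Ȟ^2 ≅ 0


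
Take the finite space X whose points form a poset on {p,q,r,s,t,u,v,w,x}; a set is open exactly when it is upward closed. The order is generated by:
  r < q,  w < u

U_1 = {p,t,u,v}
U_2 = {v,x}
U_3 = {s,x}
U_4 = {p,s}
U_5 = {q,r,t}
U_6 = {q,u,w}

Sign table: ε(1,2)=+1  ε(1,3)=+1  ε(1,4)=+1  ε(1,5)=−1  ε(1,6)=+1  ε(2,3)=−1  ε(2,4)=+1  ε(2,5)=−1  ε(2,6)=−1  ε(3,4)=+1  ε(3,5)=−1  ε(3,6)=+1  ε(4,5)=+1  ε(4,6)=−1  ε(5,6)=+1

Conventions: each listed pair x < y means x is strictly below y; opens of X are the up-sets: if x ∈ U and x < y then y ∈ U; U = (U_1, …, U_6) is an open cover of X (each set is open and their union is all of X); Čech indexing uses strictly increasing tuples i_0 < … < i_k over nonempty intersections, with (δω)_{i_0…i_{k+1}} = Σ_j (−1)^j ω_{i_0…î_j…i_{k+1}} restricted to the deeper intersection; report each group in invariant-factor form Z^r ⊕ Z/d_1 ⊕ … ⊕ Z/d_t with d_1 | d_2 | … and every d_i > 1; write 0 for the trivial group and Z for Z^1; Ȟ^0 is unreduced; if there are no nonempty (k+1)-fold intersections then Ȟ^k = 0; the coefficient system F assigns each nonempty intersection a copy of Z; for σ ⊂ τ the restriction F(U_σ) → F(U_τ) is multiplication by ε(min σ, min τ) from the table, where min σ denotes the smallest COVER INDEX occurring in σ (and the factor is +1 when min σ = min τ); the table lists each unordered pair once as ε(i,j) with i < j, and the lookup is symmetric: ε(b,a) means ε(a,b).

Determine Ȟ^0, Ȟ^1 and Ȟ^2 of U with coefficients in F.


nonempty intersections:
  U12={v} U14={p} U15={t} U16={u} U23={x} U34={s} U56={q}
C dims 6,7; δ0: rk 6, SNF 1^5·2
Ȟ^0: (6−6)−0=0 ⇒ 0
Ȟ^1: (7−0)−6=1 plus torsion [2] ⇒ Z ⊕ Z/2
Ȟ^2: (0−0)−0=0 ⇒ 0

Ȟ^0(U;F) ≅ 0, Ȟ^1(U;F) ≅ Z ⊕ Z/2 and Ȟ^2(U;F) ≅ 0


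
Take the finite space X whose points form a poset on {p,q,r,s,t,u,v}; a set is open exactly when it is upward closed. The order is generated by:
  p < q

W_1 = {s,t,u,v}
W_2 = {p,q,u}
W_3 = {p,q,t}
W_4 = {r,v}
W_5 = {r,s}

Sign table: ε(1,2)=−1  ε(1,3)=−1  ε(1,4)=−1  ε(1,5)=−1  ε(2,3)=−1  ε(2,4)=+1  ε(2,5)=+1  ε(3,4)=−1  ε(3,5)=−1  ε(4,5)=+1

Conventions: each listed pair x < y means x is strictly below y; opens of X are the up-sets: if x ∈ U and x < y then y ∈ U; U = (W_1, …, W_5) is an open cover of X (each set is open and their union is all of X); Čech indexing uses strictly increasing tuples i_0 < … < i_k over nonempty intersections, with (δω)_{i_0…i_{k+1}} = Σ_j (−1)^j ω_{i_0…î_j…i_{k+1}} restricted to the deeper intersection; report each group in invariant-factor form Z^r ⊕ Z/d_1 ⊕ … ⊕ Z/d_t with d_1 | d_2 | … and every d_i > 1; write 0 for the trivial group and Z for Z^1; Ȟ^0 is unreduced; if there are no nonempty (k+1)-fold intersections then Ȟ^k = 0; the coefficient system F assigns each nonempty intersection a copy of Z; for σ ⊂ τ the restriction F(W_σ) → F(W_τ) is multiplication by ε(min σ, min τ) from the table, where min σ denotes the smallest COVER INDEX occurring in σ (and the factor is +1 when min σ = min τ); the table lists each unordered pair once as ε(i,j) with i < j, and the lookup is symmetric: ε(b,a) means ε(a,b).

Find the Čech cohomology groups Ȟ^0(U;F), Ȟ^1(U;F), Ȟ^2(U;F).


nonempty intersections:
  W12={u} W13={t} W14={v} W15={s} W23={p,q} W45={r}
C dims 5,6; δ0: rk 5, SNF 1^4·2
Ȟ^0: (5−5)−0=0 ⇒ 0
Ȟ^1: (6−0)−5=1 plus torsion [2] ⇒ Z ⊕ Z/2
Ȟ^2: (0−0)−0=0 ⇒ 0

Ȟ^0(U;F) ≅ 0,  Ȟ^1(U;F) ≅ Z ⊕ Z/2,  Ȟ^2(U;F) ≅ 0


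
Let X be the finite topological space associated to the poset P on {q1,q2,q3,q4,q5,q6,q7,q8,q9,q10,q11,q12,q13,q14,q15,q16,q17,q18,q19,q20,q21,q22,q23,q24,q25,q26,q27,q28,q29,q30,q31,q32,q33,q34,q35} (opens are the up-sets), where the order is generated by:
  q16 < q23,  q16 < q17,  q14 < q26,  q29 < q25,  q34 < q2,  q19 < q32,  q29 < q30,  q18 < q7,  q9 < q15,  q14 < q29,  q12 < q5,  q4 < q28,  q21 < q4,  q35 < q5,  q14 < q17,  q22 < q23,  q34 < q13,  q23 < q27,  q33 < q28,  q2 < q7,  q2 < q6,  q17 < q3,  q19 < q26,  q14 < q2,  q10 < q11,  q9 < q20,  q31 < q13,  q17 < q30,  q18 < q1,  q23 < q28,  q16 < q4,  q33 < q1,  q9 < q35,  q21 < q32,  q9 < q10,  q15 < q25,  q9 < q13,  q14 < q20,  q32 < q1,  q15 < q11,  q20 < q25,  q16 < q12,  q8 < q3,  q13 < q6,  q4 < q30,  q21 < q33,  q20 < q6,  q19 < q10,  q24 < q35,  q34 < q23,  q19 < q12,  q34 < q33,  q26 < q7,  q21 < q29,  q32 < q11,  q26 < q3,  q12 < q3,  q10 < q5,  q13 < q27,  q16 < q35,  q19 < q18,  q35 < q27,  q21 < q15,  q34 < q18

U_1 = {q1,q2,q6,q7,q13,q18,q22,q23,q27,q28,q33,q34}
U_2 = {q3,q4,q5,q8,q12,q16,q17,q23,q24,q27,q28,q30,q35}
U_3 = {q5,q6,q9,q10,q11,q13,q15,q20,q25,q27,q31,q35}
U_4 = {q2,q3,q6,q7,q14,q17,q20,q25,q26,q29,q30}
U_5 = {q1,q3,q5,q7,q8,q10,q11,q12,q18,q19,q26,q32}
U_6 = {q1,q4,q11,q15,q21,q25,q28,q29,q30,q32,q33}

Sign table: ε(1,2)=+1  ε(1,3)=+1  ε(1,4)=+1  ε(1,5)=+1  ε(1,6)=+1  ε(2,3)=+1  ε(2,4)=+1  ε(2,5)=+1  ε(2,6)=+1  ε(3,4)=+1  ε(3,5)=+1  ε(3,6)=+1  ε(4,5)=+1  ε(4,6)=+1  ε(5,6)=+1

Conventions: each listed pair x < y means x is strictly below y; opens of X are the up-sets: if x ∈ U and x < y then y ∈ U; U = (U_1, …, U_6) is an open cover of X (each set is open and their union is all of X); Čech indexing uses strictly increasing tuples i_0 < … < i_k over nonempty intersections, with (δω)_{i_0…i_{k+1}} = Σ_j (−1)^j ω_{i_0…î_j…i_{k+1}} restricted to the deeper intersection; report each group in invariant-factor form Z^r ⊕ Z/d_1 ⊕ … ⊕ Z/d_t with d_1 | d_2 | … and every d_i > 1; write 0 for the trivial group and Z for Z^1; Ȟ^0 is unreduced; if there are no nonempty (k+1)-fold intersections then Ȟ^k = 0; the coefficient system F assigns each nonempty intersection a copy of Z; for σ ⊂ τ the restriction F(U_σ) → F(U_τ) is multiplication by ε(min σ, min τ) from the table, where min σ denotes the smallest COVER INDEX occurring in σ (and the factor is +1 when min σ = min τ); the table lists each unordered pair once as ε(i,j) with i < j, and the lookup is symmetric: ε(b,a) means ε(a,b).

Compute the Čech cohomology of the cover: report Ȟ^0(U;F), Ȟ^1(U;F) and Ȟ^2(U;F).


Ȟ^0(U;F) ≅ Z; Ȟ^1(U;F) ≅ 0; Ȟ^2(U;F) ≅ Z/2

nerve of the cover:
  U12={q23,q27,q28} U13={q6,q13,q27} U14={q2,q6,q7} U15={q1,q7,q18} U16={q1,q28,q33} U23={q5,q27,q35} U24={q3,q17,q30} U25={q3,q5,q8,q12} U26={q4,q28,q30} U34={q6,q20,q25} U35={q5,q10,q11} U36={q11,q15,q25} U45={q3,q7,q26} U46={q25,q29,q30} U56={q1,q11,q32}
  U123={q27} U126={q28} U134={q6} U145={q7} U156={q1} U235={q5} U245={q3} U246={q30} U346={q25} U356={q11}
C dims 6,15,10; δ0: rk 5, SNF 1^5; δ1: rk 10, SNF 1^9·2
Ȟ^0 = (6 − 5) − 0 = 1, so Ȟ^0 ≅ Z
Ȟ^1 = (15 − 10) − 5 = 0, so Ȟ^1 ≅ 0
Ȟ^2 = (10 − 0) − 10 = 0 plus torsion [2], so Ȟ^2 ≅ Z/2


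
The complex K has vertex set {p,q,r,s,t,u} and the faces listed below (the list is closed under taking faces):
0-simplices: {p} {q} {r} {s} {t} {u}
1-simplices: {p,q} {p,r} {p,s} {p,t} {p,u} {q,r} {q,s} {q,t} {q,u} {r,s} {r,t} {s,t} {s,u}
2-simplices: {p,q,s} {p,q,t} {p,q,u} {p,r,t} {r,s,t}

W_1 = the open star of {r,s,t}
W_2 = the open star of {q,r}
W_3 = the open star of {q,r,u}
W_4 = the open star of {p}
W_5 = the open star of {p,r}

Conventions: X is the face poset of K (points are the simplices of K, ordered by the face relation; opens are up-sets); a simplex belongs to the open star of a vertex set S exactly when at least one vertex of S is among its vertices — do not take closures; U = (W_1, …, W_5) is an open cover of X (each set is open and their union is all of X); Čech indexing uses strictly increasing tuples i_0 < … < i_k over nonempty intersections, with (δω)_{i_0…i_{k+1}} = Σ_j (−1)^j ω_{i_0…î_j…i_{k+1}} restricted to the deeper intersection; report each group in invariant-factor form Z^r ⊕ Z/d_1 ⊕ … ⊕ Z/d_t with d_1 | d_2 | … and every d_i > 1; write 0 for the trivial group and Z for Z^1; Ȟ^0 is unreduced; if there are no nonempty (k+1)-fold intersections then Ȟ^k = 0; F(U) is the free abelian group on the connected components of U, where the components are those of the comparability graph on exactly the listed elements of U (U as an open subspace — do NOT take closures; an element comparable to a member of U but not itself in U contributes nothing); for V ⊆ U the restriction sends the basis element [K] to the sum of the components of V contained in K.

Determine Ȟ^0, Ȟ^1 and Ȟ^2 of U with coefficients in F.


nonempty overlaps:
  W1={{r},{s},{t},{p,r},{p,s},{p,t},{q,r},{q,s},{q,t},{r,s},{r,t},{s,t},{s,u},{p,q,s},{p,q,t},{p,r,t},{r,s,t}} W2={{q},{r},{p,q},{p,r},{q,r},{q,s},{q,t},{q,u},{r,s},{r,t},{p,q,s},{p,q,t},{p,q,u},{p,r,t},{r,s,t}} W3={{q},{r},{u},{p,q},{p,r},{p,u},{q,r},{q,s},{q,t},{q,u},{r,s},{r,t},{s,u},{p,q,s},{p,q,t},{p,q,u},{p,r,t},{r,s,t}} W4={{p},{p,q},{p,r},{p,s},{p,t},{p,u},{p,q,s},{p,q,t},{p,q,u},{p,r,t}} W5={{p},{r},{p,q},{p,r},{p,s},{p,t},{p,u},{q,r},{r,s},{r,t},{p,q,s},{p,q,t},{p,q,u},{p,r,t},{r,s,t}}
  W12={{r},{p,r},{q,r},{q,s},{q,t},{r,s},{r,t},{p,q,s},{p,q,t},{p,r,t},{r,s,t}} W13={{r},{p,r},{q,r},{q,s},{q,t},{r,s},{r,t},{s,u},{p,q,s},{p,q,t},{p,r,t},{r,s,t}} W14={{p,r},{p,s},{p,t},{p,q,s},{p,q,t},{p,r,t}} W15={{r},{p,r},{p,s},{p,t},{q,r},{r,s},{r,t},{p,q,s},{p,q,t},{p,r,t},{r,s,t}} W23={{q},{r},{p,q},{p,r},{q,r},{q,s},{q,t},{q,u},{r,s},{r,t},{p,q,s},{p,q,t},{p,q,u},{p,r,t},{r,s,t}} W24={{p,q},{p,r},{p,q,s},{p,q,t},{p,q,u},{p,r,t}} W25={{r},{p,q},{p,r},{q,r},{r,s},{r,t},{p,q,s},{p,q,t},{p,q,u},{p,r,t},{r,s,t}} W34={{p,q},{p,r},{p,u},{p,q,s},{p,q,t},{p,q,u},{p,r,t}} W35={{r},{p,q},{p,r},{p,u},{q,r},{r,s},{r,t},{p,q,s},{p,q,t},{p,q,u},{p,r,t},{r,s,t}} W45={{p},{p,q},{p,r},{p,s},{p,t},{p,u},{p,q,s},{p,q,t},{p,q,u},{p,r,t}}
  W123={{r},{p,r},{q,r},{q,s},{q,t},{r,s},{r,t},{p,q,s},{p,q,t},{p,r,t},{r,s,t}} W124={{p,r},{p,q,s},{p,q,t},{p,r,t}} W125={{r},{p,r},{q,r},{r,s},{r,t},{p,q,s},{p,q,t},{p,r,t},{r,s,t}} W134={{p,r},{p,q,s},{p,q,t},{p,r,t}} W135={{r},{p,r},{q,r},{r,s},{r,t},{p,q,s},{p,q,t},{p,r,t},{r,s,t}} W145={{p,r},{p,s},{p,t},{p,q,s},{p,q,t},{p,r,t}} W234={{p,q},{p,r},{p,q,s},{p,q,t},{p,q,u},{p,r,t}} W235={{r},{p,q},{p,r},{q,r},{r,s},{r,t},{p,q,s},{p,q,t},{p,q,u},{p,r,t},{r,s,t}} W245={{p,q},{p,r},{p,q,s},{p,q,t},{p,q,u},{p,r,t}} W345={{p,q},{p,r},{p,u},{p,q,s},{p,q,t},{p,q,u},{p,r,t}}
  W1234={{p,r},{p,q,s},{p,q,t},{p,r,t}} W1235={{r},{p,r},{q,r},{r,s},{r,t},{p,q,s},{p,q,t},{p,r,t},{r,s,t}} W1245={{p,r},{p,q,s},{p,q,t},{p,r,t}} W1345={{p,r},{p,q,s},{p,q,t},{p,r,t}} W2345={{p,q},{p,r},{p,q,s},{p,q,t},{p,q,u},{p,r,t}}
  W12345={{p,r},{p,q,s},{p,q,t},{p,r,t}}
components per intersection:
  W1: {{r},{s},{t},{p,r},{p,s},{p,t},{q,r},{q,s},{q,t},{r,s},{r,t},{s,t},{s,u},{p,q,s},{p,q,t},{p,r,t},{r,s,t}}
  W2: {{q},{r},{p,q},{p,r},{q,r},{q,s},{q,t},{q,u},{r,s},{r,t},{p,q,s},{p,q,t},{p,q,u},{p,r,t},{r,s,t}}
  W3: {{q},{r},{u},{p,q},{p,r},{p,u},{q,r},{q,s},{q,t},{q,u},{r,s},{r,t},{s,u},{p,q,s},{p,q,t},{p,q,u},{p,r,t},{r,s,t}}
  W4: {{p},{p,q},{p,r},{p,s},{p,t},{p,u},{p,q,s},{p,q,t},{p,q,u},{p,r,t}}
  W5: {{p},{r},{p,q},{p,r},{p,s},{p,t},{p,u},{q,r},{r,s},{r,t},{p,q,s},{p,q,t},{p,q,u},{p,r,t},{r,s,t}}
  W12: {{r},{p,r},{q,r},{r,s},{r,t},{p,r,t},{r,s,t}} {{q,s},{p,q,s}} {{q,t},{p,q,t}}
  W13: {{r},{p,r},{q,r},{r,s},{r,t},{p,r,t},{r,s,t}} {{q,s},{p,q,s}} {{q,t},{p,q,t}} {{s,u}}
  W14: {{p,r},{p,t},{p,q,t},{p,r,t}} {{p,s},{p,q,s}}
  W15: {{r},{p,r},{p,t},{q,r},{r,s},{r,t},{p,q,t},{p,r,t},{r,s,t}} {{p,s},{p,q,s}}
  W23: {{q},{r},{p,q},{p,r},{q,r},{q,s},{q,t},{q,u},{r,s},{r,t},{p,q,s},{p,q,t},{p,q,u},{p,r,t},{r,s,t}}
  W24: {{p,q},{p,q,s},{p,q,t},{p,q,u}} {{p,r},{p,r,t}}
  W25: {{r},{p,r},{q,r},{r,s},{r,t},{p,r,t},{r,s,t}} {{p,q},{p,q,s},{p,q,t},{p,q,u}}
  W34: {{p,q},{p,u},{p,q,s},{p,q,t},{p,q,u}} {{p,r},{p,r,t}}
  W35: {{r},{p,r},{q,r},{r,s},{r,t},{p,r,t},{r,s,t}} {{p,q},{p,u},{p,q,s},{p,q,t},{p,q,u}}
  W45: {{p},{p,q},{p,r},{p,s},{p,t},{p,u},{p,q,s},{p,q,t},{p,q,u},{p,r,t}}
  W123: {{r},{p,r},{q,r},{r,s},{r,t},{p,r,t},{r,s,t}} {{q,s},{p,q,s}} {{q,t},{p,q,t}}
  W124: {{p,r},{p,r,t}} {{p,q,s}} {{p,q,t}}
  W125: {{r},{p,r},{q,r},{r,s},{r,t},{p,r,t},{r,s,t}} {{p,q,s}} {{p,q,t}}
  W134: {{p,r},{p,r,t}} {{p,q,s}} {{p,q,t}}
  W135: {{r},{p,r},{q,r},{r,s},{r,t},{p,r,t},{r,s,t}} {{p,q,s}} {{p,q,t}}
  W145: {{p,r},{p,t},{p,q,t},{p,r,t}} {{p,s},{p,q,s}}
  W234: {{p,q},{p,q,s},{p,q,t},{p,q,u}} {{p,r},{p,r,t}}
  W235: {{r},{p,r},{q,r},{r,s},{r,t},{p,r,t},{r,s,t}} {{p,q},{p,q,s},{p,q,t},{p,q,u}}
  W245: {{p,q},{p,q,s},{p,q,t},{p,q,u}} {{p,r},{p,r,t}}
  W345: {{p,q},{p,u},{p,q,s},{p,q,t},{p,q,u}} {{p,r},{p,r,t}}
  W1234: {{p,r},{p,r,t}} {{p,q,s}} {{p,q,t}}
  W1235: {{r},{p,r},{q,r},{r,s},{r,t},{p,r,t},{r,s,t}} {{p,q,s}} {{p,q,t}}
  W1245: {{p,r},{p,r,t}} {{p,q,s}} {{p,q,t}}
  W1345: {{p,r},{p,r,t}} {{p,q,s}} {{p,q,t}}
  W2345: {{p,q},{p,q,s},{p,q,t},{p,q,u}} {{p,r},{p,r,t}}
  W12345: {{p,r},{p,r,t}} {{p,q,s}} {{p,q,t}}
C dims 5,21,25,14; δ0: rk 4, SNF 1^4; δ1: rk 14, SNF 1^14; δ2: rk 11, SNF 1^11
degree 0: 5−4−0 = 1 → Ȟ^0 ≅ Z
degree 1: 21−14−4 = 3 → Ȟ^1 ≅ Z^3
degree 2: 25−11−14 = 0 → Ȟ^2 ≅ 0

Ȟ^0(U;F) ≅ Z, Ȟ^1(U;F) ≅ Z^3, Ȟ^2(U;F) ≅ 0


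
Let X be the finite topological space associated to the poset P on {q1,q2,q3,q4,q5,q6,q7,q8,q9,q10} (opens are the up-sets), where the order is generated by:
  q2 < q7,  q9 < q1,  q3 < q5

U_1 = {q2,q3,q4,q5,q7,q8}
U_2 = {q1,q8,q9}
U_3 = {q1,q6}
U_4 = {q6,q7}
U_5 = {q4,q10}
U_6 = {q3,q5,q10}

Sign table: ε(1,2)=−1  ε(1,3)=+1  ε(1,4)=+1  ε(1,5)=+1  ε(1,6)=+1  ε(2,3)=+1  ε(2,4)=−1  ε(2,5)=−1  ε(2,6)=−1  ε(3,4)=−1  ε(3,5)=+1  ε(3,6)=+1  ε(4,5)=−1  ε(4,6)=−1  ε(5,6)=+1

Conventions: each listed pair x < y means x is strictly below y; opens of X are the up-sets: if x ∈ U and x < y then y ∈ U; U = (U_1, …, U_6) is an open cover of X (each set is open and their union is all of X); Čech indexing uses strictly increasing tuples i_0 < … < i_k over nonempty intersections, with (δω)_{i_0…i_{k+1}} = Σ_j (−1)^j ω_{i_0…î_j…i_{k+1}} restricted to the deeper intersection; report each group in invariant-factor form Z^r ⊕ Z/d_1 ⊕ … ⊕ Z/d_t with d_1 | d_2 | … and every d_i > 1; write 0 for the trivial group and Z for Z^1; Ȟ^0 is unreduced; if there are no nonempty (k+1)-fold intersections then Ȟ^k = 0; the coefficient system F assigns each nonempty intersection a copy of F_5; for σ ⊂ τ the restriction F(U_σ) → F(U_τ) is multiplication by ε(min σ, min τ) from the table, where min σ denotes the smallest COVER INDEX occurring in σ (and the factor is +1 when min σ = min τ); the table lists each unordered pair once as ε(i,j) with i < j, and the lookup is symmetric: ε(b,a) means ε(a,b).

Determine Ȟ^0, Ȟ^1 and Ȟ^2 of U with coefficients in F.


intersection data:
  U12={q8} U14={q7} U15={q4} U16={q3,q5} U23={q1} U34={q6} U56={q10}
C dims 6,7; δ0: rk_F5 5
Ȟ^0 = (6 − 5) − 0 = 1, so Ȟ^0 ≅ Z/5
Ȟ^1 = (7 − 0) − 5 = 2, so Ȟ^1 ≅ Z/5 ⊕ Z/5
Ȟ^2 = (0 − 0) − 0 = 0, so Ȟ^2 ≅ 0

Ȟ^0(U;F) ≅ Z/5, Ȟ^1(U;F) ≅ Z/5 ⊕ Z/5, Ȟ^2(U;F) ≅ 0


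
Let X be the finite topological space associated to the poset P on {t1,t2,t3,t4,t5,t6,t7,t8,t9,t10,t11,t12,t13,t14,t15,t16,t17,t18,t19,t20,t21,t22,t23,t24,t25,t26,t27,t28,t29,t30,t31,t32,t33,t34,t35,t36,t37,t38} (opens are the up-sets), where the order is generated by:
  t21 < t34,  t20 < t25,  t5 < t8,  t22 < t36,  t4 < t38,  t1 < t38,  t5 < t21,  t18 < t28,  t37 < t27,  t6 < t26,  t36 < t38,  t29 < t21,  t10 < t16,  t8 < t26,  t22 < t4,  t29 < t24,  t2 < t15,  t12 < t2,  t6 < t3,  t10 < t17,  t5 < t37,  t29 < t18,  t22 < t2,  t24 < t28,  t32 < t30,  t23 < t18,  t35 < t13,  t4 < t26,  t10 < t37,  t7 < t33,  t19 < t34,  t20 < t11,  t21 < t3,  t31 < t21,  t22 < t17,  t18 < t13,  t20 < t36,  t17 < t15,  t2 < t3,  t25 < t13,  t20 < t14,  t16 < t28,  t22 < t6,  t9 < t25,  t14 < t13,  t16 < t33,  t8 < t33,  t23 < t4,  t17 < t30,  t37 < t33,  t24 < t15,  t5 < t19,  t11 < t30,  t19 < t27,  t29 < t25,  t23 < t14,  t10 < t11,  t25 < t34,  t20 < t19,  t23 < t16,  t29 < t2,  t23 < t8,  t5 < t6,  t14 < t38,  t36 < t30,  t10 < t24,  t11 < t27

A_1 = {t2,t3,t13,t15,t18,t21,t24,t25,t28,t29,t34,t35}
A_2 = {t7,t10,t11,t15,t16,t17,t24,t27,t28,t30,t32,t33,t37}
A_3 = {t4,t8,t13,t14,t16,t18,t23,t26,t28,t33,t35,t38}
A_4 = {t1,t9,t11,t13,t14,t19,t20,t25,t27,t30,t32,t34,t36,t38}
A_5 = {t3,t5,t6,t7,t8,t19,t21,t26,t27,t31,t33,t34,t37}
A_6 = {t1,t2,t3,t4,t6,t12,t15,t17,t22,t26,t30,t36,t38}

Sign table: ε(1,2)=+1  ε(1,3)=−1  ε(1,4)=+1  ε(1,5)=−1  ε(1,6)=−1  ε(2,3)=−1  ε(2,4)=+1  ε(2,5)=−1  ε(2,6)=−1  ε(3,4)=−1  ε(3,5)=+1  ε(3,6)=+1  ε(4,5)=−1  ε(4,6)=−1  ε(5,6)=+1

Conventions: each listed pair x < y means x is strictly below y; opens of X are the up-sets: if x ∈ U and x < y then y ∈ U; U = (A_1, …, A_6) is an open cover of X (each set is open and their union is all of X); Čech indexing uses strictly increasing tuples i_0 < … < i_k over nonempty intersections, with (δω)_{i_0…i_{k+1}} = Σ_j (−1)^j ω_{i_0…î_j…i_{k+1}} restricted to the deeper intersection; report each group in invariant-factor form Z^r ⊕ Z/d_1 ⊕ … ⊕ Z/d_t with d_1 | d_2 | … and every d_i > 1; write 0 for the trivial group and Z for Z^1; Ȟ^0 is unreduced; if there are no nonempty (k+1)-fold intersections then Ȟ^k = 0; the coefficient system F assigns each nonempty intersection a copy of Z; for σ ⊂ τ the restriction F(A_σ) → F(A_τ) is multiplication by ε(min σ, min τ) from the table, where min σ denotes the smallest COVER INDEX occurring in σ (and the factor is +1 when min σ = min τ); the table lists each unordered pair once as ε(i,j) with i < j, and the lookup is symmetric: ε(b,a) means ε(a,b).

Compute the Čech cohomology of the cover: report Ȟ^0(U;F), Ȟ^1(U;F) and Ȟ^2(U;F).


Ȟ^0(U;F) ≅ Z, Ȟ^1(U;F) ≅ 0, Ȟ^2(U;F) ≅ Z/2

cover nerve:
  A12={t15,t24,t28} A13={t13,t18,t28,t35} A14={t13,t25,t34} A15={t3,t21,t34} A16={t2,t3,t15} A23={t16,t28,t33} A24={t11,t27,t30,t32} A25={t7,t27,t33,t37} A26={t15,t17,t30} A34={t13,t14,t38} A35={t8,t26,t33} A36={t4,t26,t38} A45={t19,t27,t34} A46={t1,t30,t36,t38} A56={t3,t6,t26}
  A123={t28} A126={t15} A134={t13} A145={t34} A156={t3} A235={t33} A245={t27} A246={t30} A346={t38} A356={t26}
C dims 6,15,10; δ0: rk 5, SNF 1^5; δ1: rk 10, SNF 1^9·2
Ȟ^0: (6−5)−0=1 ⇒ Z
Ȟ^1: (15−10)−5=0 ⇒ 0
Ȟ^2: (10−0)−10=0 plus torsion [2] ⇒ Z/2
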